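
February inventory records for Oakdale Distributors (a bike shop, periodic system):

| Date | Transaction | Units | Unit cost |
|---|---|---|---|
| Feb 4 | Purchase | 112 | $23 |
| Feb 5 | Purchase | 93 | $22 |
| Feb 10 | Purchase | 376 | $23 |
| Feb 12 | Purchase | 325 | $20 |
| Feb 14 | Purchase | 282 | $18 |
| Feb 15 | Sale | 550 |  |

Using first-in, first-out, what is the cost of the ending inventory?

Ending inventory = $12,289

Feb 15, 550 sold [FIFO — oldest first]: 112 @ $23 + 93 @ $22 + 345 @ $23 = $12,557
Ending inventory: 31 @ $23 + 325 @ $20 + 282 @ $18 = $12,289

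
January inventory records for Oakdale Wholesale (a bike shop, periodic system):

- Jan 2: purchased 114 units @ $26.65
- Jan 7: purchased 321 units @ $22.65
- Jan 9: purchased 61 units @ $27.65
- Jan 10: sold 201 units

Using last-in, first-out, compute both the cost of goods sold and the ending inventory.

COGS = $4,857.65; ending inventory = $7,137.75

Jan 10, 201 sold [LIFO — newest first]: 61 @ $27.65 + 140 @ $22.65 = $4,857.65
Ending inventory: 114 @ $26.65 + 181 @ $22.65 = $7,137.75
Check: goods available $11,995.40 = COGS $4,857.65 + ending $7,137.75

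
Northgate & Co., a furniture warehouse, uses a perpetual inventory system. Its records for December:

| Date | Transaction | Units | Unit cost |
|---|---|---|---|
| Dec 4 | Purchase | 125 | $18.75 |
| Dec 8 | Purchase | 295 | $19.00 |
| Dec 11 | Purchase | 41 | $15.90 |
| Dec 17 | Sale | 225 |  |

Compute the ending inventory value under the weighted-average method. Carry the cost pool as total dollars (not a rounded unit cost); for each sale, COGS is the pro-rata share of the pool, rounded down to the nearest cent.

Ending inventory = $4,402.94

After Dec 4: 125 on hand, pool $2,343.75 (≈ $18.7500 each)
After Dec 8: 420 on hand, pool $7,948.75 (≈ $18.9256 each)
After Dec 11: 461 on hand, pool $8,600.65 (≈ $18.6565 each)
Dec 17, sell 225: 225/461 × $8,600.65 → $4,197.71
Ending inventory (cost pool remaining) = $4,402.94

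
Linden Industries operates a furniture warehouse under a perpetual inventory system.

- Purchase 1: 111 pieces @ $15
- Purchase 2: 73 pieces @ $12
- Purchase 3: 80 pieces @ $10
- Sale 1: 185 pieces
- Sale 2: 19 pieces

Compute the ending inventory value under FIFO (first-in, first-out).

Ending inventory = $600

Sale 1 (185) [FIFO — oldest first]: 111 @ $15 + 73 @ $12 + 1 @ $10 = $2,551
Sale 2 (19) [FIFO — oldest first]: 19 @ $10 = $190
Total COGS = $2,551 + $190 = $2,741
Ending inventory: 60 @ $10 = $600
Check: goods available $3,341 = COGS $2,741 + ending $600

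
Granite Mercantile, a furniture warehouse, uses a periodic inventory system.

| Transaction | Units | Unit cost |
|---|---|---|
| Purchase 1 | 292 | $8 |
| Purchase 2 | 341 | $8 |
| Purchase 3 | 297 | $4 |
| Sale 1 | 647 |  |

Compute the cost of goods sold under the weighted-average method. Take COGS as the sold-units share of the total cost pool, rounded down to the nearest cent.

COGS = $4,349.50

Sale 1, sell 647: 647/930 × $6,252.00 → $4,349.50
Ending inventory (cost pool remaining) = $1,902.50
Check: goods available $6,252.00 = COGS $4,349.50 + ending $1,902.50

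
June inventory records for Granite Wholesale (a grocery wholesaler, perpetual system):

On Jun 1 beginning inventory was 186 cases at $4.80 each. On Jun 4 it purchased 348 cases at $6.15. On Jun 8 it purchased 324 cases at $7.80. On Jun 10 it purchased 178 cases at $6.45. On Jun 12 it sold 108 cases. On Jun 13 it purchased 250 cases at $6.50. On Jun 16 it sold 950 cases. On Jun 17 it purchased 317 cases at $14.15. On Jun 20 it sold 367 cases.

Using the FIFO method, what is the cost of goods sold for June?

Jun 12, 108 sold [FIFO — oldest first]: 108 @ $4.80 = $518.40
Jun 16, 950 sold [FIFO — oldest first]: 78 @ $4.80 + 348 @ $6.15 + 324 @ $7.80 + 178 @ $6.45 + 22 @ $6.50 = $6,332.90
Jun 20, 367 sold [FIFO — oldest first]: 228 @ $6.50 + 139 @ $14.15 = $3,448.85
Total COGS = $518.40 + $6,332.90 + $3,448.85 = $10,300.15
Ending inventory: 178 @ $14.15 = $2,518.70
Check: goods available $12,818.85 = COGS $10,300.15 + ending $2,518.70

COGS = $10,300.15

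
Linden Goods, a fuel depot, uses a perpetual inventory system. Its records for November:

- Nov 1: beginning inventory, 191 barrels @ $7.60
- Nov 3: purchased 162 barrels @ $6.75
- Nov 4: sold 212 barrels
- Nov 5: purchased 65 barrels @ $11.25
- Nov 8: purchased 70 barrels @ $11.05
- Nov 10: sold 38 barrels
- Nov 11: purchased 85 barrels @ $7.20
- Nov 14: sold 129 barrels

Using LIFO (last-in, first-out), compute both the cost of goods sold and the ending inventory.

COGS = $2,994.00; ending inventory = $1,667.85

Nov 4, 212 sold [LIFO — newest first]: 162 @ $6.75 + 50 @ $7.60 = $1,473.50
Nov 10, 38 sold [LIFO — newest first]: 38 @ $11.05 = $419.90
Nov 14, 129 sold [LIFO — newest first]: 85 @ $7.20 + 32 @ $11.05 + 12 @ $11.25 = $1,100.60
Total COGS = $1,473.50 + $419.90 + $1,100.60 = $2,994.00
Ending inventory: 141 @ $7.60 + 53 @ $11.25 = $1,667.85
Check: goods available $4,661.85 = COGS $2,994.00 + ending $1,667.85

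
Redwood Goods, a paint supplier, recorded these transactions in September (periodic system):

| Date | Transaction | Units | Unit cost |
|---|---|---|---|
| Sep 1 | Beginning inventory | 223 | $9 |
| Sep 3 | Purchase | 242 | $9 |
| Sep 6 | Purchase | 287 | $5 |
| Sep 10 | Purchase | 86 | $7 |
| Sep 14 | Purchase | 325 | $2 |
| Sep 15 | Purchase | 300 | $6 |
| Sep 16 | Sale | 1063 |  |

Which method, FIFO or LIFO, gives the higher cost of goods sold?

FIFO

FIFO COGS: 223 @ $9 + 242 @ $9 + 287 @ $5 + 86 @ $7 + 225 @ $2 = $6,672
LIFO COGS: 300 @ $6 + 325 @ $2 + 86 @ $7 + 287 @ $5 + 65 @ $9 = $5,072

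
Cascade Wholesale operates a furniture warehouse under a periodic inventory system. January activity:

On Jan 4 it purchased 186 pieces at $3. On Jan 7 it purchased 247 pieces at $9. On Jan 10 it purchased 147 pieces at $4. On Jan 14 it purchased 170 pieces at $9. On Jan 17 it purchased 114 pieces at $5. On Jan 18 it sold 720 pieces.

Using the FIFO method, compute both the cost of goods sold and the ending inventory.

COGS = $4,629; ending inventory = $840

Jan 18, 720 sold [FIFO — oldest first]: 186 @ $3 + 247 @ $9 + 147 @ $4 + 140 @ $9 = $4,629
Ending inventory: 30 @ $9 + 114 @ $5 = $840
Check: goods available $5,469 = COGS $4,629 + ending $840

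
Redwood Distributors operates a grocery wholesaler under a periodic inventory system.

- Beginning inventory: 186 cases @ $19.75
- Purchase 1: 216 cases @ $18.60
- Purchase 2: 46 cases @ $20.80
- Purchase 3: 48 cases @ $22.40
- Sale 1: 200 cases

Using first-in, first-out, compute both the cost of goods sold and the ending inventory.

Sale 1 (200) [FIFO — oldest first]: 186 @ $19.75 + 14 @ $18.60 = $3,933.90
Ending inventory: 202 @ $18.60 + 46 @ $20.80 + 48 @ $22.40 = $5,789.20
Check: goods available $9,723.10 = COGS $3,933.90 + ending $5,789.20

COGS = $3,933.90; ending inventory = $5,789.20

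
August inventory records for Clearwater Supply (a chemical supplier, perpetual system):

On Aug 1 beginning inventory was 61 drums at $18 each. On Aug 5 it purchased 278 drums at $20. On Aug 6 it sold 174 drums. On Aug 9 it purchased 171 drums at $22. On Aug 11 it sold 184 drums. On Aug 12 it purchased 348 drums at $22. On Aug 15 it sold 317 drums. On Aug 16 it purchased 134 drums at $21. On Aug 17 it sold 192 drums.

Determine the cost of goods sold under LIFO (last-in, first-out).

COGS = $18,512

Aug 6, 174 sold [LIFO — newest first]: 174 @ $20 = $3,480
Aug 11, 184 sold [LIFO — newest first]: 171 @ $22 + 13 @ $20 = $4,022
Aug 15, 317 sold [LIFO — newest first]: 317 @ $22 = $6,974
Aug 17, 192 sold [LIFO — newest first]: 134 @ $21 + 31 @ $22 + 27 @ $20 = $4,036
Total COGS = $3,480 + $4,022 + $6,974 + $4,036 = $18,512
Ending inventory: 61 @ $18 + 64 @ $20 = $2,378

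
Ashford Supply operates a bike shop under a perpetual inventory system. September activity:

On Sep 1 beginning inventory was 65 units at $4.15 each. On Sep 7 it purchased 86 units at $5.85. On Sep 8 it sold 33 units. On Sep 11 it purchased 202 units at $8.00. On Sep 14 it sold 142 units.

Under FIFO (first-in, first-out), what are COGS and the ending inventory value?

COGS = $964.85; ending inventory = $1,424.00

Sep 8, 33 sold [FIFO — oldest first]: 33 @ $4.15 = $136.95
Sep 14, 142 sold [FIFO — oldest first]: 32 @ $4.15 + 86 @ $5.85 + 24 @ $8.00 = $827.90
Total COGS = $136.95 + $827.90 = $964.85
Ending inventory: 178 @ $8.00 = $1,424.00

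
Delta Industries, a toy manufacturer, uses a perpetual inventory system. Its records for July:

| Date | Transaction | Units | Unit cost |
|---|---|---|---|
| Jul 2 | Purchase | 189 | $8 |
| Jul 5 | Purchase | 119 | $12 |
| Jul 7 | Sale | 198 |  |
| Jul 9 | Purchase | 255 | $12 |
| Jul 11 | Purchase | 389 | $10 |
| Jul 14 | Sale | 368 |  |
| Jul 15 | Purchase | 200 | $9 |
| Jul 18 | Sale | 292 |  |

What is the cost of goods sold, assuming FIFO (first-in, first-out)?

Jul 7, 198 sold [FIFO — oldest first]: 189 @ $8 + 9 @ $12 = $1,620
Jul 14, 368 sold [FIFO — oldest first]: 110 @ $12 + 255 @ $12 + 3 @ $10 = $4,410
Jul 18, 292 sold [FIFO — oldest first]: 292 @ $10 = $2,920
Total COGS = $1,620 + $4,410 + $2,920 = $8,950
Ending inventory: 94 @ $10 + 200 @ $9 = $2,740
Check: goods available $11,690 = COGS $8,950 + ending $2,740

COGS = $8,950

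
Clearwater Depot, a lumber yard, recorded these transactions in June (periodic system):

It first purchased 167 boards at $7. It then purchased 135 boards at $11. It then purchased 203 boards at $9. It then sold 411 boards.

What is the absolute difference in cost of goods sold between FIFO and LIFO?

FIFO COGS: 167 @ $7 + 135 @ $11 + 109 @ $9 = $3,635
LIFO COGS: 203 @ $9 + 135 @ $11 + 73 @ $7 = $3,823
Difference = |$3,635 − $3,823| = $188

$188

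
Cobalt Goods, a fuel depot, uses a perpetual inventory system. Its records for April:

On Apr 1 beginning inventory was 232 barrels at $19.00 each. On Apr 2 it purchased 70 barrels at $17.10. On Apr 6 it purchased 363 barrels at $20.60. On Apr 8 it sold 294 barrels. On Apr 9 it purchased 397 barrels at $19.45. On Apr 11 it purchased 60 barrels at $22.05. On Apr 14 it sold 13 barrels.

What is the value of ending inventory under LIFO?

Apr 8, 294 sold [LIFO — newest first]: 294 @ $20.60 = $6,056.40
Apr 14, 13 sold [LIFO — newest first]: 13 @ $22.05 = $286.65
Total COGS = $6,056.40 + $286.65 = $6,343.05
Ending inventory: 232 @ $19.00 + 70 @ $17.10 + 69 @ $20.60 + 397 @ $19.45 + 47 @ $22.05 = $15,784.40
Check: goods available $22,127.45 = COGS $6,343.05 + ending $15,784.40

Ending inventory = $15,784.40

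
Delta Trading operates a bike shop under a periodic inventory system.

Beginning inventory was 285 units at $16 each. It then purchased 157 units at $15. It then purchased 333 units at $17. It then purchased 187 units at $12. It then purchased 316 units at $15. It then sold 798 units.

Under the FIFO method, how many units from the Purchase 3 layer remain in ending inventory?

Sale 1 (798) [FIFO — oldest first]: 285 @ $16 + 157 @ $15 + 333 @ $17 + 23 @ $12 = $12,852
Ending inventory: 164 @ $12 + 316 @ $15 = $6,708
Check: goods available $19,560 = COGS $12,852 + ending $6,708

164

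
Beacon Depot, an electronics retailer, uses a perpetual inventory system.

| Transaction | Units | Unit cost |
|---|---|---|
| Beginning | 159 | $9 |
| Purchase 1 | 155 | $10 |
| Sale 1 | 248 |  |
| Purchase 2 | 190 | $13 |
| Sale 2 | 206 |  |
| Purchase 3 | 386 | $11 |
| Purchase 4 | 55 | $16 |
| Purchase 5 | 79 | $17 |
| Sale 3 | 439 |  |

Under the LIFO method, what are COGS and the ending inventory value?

Sale 1 (248) [LIFO — newest first]: 155 @ $10 + 93 @ $9 = $2,387
Sale 2 (206) [LIFO — newest first]: 190 @ $13 + 16 @ $9 = $2,614
Sale 3 (439) [LIFO — newest first]: 79 @ $17 + 55 @ $16 + 305 @ $11 = $5,578
Total COGS = $2,387 + $2,614 + $5,578 = $10,579
Ending inventory: 50 @ $9 + 81 @ $11 = $1,341
Check: goods available $11,920 = COGS $10,579 + ending $1,341

COGS = $10,579; ending inventory = $1,341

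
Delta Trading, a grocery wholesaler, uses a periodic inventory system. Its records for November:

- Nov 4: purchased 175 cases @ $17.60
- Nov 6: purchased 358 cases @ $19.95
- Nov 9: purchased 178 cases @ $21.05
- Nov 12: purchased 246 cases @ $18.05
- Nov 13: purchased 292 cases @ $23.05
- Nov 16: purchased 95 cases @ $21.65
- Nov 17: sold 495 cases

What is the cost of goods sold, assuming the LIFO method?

COGS = $10,736.75

Nov 17, 495 sold [LIFO — newest first]: 95 @ $21.65 + 292 @ $23.05 + 108 @ $18.05 = $10,736.75
Ending inventory: 175 @ $17.60 + 358 @ $19.95 + 178 @ $21.05 + 138 @ $18.05 = $16,459.90
Check: goods available $27,196.65 = COGS $10,736.75 + ending $16,459.90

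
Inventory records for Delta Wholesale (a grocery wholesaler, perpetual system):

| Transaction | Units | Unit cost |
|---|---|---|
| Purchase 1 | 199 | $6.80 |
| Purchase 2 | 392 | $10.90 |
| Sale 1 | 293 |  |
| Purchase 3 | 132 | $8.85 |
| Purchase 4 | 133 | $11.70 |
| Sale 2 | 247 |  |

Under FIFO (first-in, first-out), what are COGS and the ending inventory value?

Sale 1 (293) [FIFO — oldest first]: 199 @ $6.80 + 94 @ $10.90 = $2,377.80
Sale 2 (247) [FIFO — oldest first]: 247 @ $10.90 = $2,692.30
Total COGS = $2,377.80 + $2,692.30 = $5,070.10
Ending inventory: 51 @ $10.90 + 132 @ $8.85 + 133 @ $11.70 = $3,280.20
Check: goods available $8,350.30 = COGS $5,070.10 + ending $3,280.20

COGS = $5,070.10; ending inventory = $3,280.20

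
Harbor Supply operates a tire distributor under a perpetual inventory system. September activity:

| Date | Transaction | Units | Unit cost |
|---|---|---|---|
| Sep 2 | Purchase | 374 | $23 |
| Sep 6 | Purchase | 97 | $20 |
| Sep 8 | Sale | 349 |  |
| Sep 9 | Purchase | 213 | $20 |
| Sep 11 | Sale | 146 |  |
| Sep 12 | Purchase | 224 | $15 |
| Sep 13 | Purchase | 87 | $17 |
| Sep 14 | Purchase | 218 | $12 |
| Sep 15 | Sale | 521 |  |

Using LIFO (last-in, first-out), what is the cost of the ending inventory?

Ending inventory = $4,266

Sep 8, 349 sold [LIFO — newest first]: 97 @ $20 + 252 @ $23 = $7,736
Sep 11, 146 sold [LIFO — newest first]: 146 @ $20 = $2,920
Sep 15, 521 sold [LIFO — newest first]: 218 @ $12 + 87 @ $17 + 216 @ $15 = $7,335
Total COGS = $7,736 + $2,920 + $7,335 = $17,991
Ending inventory: 122 @ $23 + 67 @ $20 + 8 @ $15 = $4,266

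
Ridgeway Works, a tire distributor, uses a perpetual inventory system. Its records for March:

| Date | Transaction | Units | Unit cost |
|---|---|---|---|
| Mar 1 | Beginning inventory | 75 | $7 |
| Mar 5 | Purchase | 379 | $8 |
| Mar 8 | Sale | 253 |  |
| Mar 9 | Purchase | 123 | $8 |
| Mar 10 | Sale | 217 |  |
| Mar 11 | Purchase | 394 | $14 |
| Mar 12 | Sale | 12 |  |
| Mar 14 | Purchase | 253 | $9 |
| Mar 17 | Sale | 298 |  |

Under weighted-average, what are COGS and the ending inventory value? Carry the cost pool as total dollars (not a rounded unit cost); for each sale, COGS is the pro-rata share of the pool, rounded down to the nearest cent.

After Mar 1: 75 on hand, pool $525.00 (≈ $7.0000 each)
After Mar 5: 454 on hand, pool $3,557.00 (≈ $7.8348 each)
Mar 8, sell 253: 253/454 × $3,557.00 → $1,982.20
After Mar 9: 324 on hand, pool $2,558.80 (≈ $7.8975 each)
Mar 10, sell 217: 217/324 × $2,558.80 → $1,713.76
After Mar 11: 501 on hand, pool $6,361.04 (≈ $12.6967 each)
Mar 12, sell 12: 12/501 × $6,361.04 → $152.36
After Mar 14: 742 on hand, pool $8,485.68 (≈ $11.4362 each)
Mar 17, sell 298: 298/742 × $8,485.68 → $3,407.99
Total COGS = $1,982.20 + $1,713.76 + $152.36 + $3,407.99 = $7,256.31
Ending inventory (cost pool remaining) = $5,077.69
Check: goods available $12,334.00 = COGS $7,256.31 + ending $5,077.69

COGS = $7,256.31; ending inventory = $5,077.69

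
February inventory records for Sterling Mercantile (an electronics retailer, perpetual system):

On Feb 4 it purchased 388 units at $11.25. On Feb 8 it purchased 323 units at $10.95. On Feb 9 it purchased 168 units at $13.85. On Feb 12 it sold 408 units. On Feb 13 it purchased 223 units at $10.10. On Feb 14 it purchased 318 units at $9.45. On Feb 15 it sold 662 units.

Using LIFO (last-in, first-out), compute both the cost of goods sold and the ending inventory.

COGS = $11,548.55; ending inventory = $3,937.50

Feb 12, 408 sold [LIFO — newest first]: 168 @ $13.85 + 240 @ $10.95 = $4,954.80
Feb 15, 662 sold [LIFO — newest first]: 318 @ $9.45 + 223 @ $10.10 + 83 @ $10.95 + 38 @ $11.25 = $6,593.75
Total COGS = $4,954.80 + $6,593.75 = $11,548.55
Ending inventory: 350 @ $11.25 = $3,937.50
Check: goods available $15,486.05 = COGS $11,548.55 + ending $3,937.50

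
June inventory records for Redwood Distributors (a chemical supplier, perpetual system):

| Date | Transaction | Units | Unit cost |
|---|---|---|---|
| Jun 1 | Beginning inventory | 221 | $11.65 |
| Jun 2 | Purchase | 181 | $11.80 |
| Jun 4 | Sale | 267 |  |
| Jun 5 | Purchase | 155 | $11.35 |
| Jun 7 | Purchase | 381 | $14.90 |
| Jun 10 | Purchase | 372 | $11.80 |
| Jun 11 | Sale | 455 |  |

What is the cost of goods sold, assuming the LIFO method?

Jun 4, 267 sold [LIFO — newest first]: 181 @ $11.80 + 86 @ $11.65 = $3,137.70
Jun 11, 455 sold [LIFO — newest first]: 372 @ $11.80 + 83 @ $14.90 = $5,626.30
Total COGS = $3,137.70 + $5,626.30 = $8,764.00
Ending inventory: 135 @ $11.65 + 155 @ $11.35 + 298 @ $14.90 = $7,772.20

COGS = $8,764.00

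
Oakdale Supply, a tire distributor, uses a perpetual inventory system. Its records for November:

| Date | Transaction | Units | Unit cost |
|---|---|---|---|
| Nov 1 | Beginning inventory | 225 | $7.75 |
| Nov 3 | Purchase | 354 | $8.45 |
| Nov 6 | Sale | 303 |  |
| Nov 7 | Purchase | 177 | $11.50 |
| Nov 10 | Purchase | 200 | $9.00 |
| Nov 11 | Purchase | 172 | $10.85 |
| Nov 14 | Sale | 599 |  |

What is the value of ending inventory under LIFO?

Ending inventory = $1,752.20

Nov 6, 303 sold [LIFO — newest first]: 303 @ $8.45 = $2,560.35
Nov 14, 599 sold [LIFO — newest first]: 172 @ $10.85 + 200 @ $9.00 + 177 @ $11.50 + 50 @ $8.45 = $6,124.20
Total COGS = $2,560.35 + $6,124.20 = $8,684.55
Ending inventory: 225 @ $7.75 + 1 @ $8.45 = $1,752.20
Check: goods available $10,436.75 = COGS $8,684.55 + ending $1,752.20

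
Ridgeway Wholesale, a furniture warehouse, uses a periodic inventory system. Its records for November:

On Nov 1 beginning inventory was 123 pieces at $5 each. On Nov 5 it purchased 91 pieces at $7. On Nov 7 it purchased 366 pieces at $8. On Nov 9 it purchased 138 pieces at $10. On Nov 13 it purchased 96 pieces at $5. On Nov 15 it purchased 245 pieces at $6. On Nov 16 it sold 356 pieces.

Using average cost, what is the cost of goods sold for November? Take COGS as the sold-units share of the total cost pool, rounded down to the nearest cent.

COGS = $2,524.60

Nov 16, sell 356: 356/1059 × $7,510.00 → $2,524.60
Ending inventory (cost pool remaining) = $4,985.40
Check: goods available $7,510.00 = COGS $2,524.60 + ending $4,985.40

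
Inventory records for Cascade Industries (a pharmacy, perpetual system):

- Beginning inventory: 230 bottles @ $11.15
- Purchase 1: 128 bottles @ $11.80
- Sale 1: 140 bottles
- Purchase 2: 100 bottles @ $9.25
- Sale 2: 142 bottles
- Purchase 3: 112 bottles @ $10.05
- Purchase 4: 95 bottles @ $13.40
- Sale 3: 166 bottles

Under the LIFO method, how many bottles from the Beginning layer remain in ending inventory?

176

Sale 1 (140) [LIFO — newest first]: 128 @ $11.80 + 12 @ $11.15 = $1,644.20
Sale 2 (142) [LIFO — newest first]: 100 @ $9.25 + 42 @ $11.15 = $1,393.30
Sale 3 (166) [LIFO — newest first]: 95 @ $13.40 + 71 @ $10.05 = $1,986.55
Total COGS = $1,644.20 + $1,393.30 + $1,986.55 = $5,024.05
Ending inventory: 176 @ $11.15 + 41 @ $10.05 = $2,374.45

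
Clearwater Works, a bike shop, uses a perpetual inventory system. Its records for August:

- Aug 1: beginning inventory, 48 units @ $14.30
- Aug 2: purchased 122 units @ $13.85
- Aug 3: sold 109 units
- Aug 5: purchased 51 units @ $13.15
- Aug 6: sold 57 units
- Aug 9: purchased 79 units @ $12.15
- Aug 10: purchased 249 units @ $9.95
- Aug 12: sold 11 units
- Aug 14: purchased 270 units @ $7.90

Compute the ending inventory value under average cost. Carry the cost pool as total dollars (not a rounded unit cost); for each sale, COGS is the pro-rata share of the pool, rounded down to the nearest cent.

After Aug 1: 48 on hand, pool $686.40 (≈ $14.3000 each)
After Aug 2: 170 on hand, pool $2,376.10 (≈ $13.9771 each)
Aug 3, sell 109: 109/170 × $2,376.10 → $1,523.49
After Aug 5: 112 on hand, pool $1,523.26 (≈ $13.6005 each)
Aug 6, sell 57: 57/112 × $1,523.26 → $775.23
After Aug 9: 134 on hand, pool $1,707.88 (≈ $12.7454 each)
After Aug 10: 383 on hand, pool $4,185.43 (≈ $10.9280 each)
Aug 12, sell 11: 11/383 × $4,185.43 → $120.20
After Aug 14: 642 on hand, pool $6,198.23 (≈ $9.6546 each)
Total COGS = $1,523.49 + $775.23 + $120.20 = $2,418.92
Ending inventory (cost pool remaining) = $6,198.23

Ending inventory = $6,198.23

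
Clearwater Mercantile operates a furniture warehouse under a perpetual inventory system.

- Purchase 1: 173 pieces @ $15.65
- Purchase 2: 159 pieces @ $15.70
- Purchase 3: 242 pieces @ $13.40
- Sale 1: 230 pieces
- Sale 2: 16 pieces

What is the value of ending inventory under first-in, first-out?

Ending inventory = $4,593.00

Sale 1 (230) [FIFO — oldest first]: 173 @ $15.65 + 57 @ $15.70 = $3,602.35
Sale 2 (16) [FIFO — oldest first]: 16 @ $15.70 = $251.20
Total COGS = $3,602.35 + $251.20 = $3,853.55
Ending inventory: 86 @ $15.70 + 242 @ $13.40 = $4,593.00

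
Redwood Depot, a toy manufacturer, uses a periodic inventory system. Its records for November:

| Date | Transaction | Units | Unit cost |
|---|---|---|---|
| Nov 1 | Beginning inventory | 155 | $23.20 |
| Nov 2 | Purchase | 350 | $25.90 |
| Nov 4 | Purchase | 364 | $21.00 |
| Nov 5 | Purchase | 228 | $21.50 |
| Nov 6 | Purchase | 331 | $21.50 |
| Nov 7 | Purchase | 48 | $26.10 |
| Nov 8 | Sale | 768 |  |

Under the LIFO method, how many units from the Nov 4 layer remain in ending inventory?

Nov 8, 768 sold [LIFO — newest first]: 48 @ $26.10 + 331 @ $21.50 + 228 @ $21.50 + 161 @ $21.00 = $16,652.30
Ending inventory: 155 @ $23.20 + 350 @ $25.90 + 203 @ $21.00 = $16,924.00
Check: goods available $33,576.30 = COGS $16,652.30 + ending $16,924.00

203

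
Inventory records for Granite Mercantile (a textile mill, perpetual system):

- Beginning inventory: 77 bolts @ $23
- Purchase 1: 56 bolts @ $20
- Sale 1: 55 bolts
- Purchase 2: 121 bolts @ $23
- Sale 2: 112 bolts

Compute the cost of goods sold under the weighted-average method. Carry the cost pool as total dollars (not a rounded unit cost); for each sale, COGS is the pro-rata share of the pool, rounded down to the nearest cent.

After Beginning: 77 on hand, pool $1,771.00 (≈ $23.0000 each)
After Purchase 1: 133 on hand, pool $2,891.00 (≈ $21.7368 each)
Sale 1, sell 55: 55/133 × $2,891.00 → $1,195.52
After Purchase 2: 199 on hand, pool $4,478.48 (≈ $22.5049 each)
Sale 2, sell 112: 112/199 × $4,478.48 → $2,520.55
Total COGS = $1,195.52 + $2,520.55 = $3,716.07
Ending inventory (cost pool remaining) = $1,957.93

COGS = $3,716.07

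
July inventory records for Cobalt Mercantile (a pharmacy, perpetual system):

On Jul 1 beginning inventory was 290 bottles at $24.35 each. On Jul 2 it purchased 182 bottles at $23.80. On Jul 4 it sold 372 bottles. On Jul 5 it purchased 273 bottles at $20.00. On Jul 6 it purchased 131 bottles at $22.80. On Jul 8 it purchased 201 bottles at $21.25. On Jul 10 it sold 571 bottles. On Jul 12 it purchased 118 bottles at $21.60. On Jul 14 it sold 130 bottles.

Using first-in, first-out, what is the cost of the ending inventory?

Jul 4, 372 sold [FIFO — oldest first]: 290 @ $24.35 + 82 @ $23.80 = $9,013.10
Jul 10, 571 sold [FIFO — oldest first]: 100 @ $23.80 + 273 @ $20.00 + 131 @ $22.80 + 67 @ $21.25 = $12,250.55
Jul 14, 130 sold [FIFO — oldest first]: 130 @ $21.25 = $2,762.50
Total COGS = $9,013.10 + $12,250.55 + $2,762.50 = $24,026.15
Ending inventory: 4 @ $21.25 + 118 @ $21.60 = $2,633.80

Ending inventory = $2,633.80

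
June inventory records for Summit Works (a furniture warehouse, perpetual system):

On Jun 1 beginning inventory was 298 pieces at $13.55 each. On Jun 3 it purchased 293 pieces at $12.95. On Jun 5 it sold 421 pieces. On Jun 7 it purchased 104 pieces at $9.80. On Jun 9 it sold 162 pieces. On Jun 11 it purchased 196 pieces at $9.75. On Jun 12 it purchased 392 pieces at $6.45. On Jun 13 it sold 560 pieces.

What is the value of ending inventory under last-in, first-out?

Jun 5, 421 sold [LIFO — newest first]: 293 @ $12.95 + 128 @ $13.55 = $5,528.75
Jun 9, 162 sold [LIFO — newest first]: 104 @ $9.80 + 58 @ $13.55 = $1,805.10
Jun 13, 560 sold [LIFO — newest first]: 392 @ $6.45 + 168 @ $9.75 = $4,166.40
Total COGS = $5,528.75 + $1,805.10 + $4,166.40 = $11,500.25
Ending inventory: 112 @ $13.55 + 28 @ $9.75 = $1,790.60
Check: goods available $13,290.85 = COGS $11,500.25 + ending $1,790.60

Ending inventory = $1,790.60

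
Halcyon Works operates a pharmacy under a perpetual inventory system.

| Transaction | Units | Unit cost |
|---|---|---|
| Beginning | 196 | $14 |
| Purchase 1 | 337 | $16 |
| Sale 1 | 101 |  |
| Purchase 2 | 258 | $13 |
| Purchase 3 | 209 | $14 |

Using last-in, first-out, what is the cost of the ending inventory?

Sale 1 (101) [LIFO — newest first]: 101 @ $16 = $1,616
Ending inventory: 196 @ $14 + 236 @ $16 + 258 @ $13 + 209 @ $14 = $12,800

Ending inventory = $12,800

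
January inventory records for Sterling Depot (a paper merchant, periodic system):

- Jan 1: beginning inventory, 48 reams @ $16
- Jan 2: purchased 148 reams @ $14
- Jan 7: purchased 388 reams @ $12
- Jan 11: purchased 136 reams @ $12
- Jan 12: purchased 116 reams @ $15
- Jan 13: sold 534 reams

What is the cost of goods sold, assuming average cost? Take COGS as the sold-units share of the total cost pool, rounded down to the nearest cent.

COGS = $6,942.00

Jan 13, sell 534: 534/836 × $10,868.00 → $6,942.00
Ending inventory (cost pool remaining) = $3,926.00
Check: goods available $10,868.00 = COGS $6,942.00 + ending $3,926.00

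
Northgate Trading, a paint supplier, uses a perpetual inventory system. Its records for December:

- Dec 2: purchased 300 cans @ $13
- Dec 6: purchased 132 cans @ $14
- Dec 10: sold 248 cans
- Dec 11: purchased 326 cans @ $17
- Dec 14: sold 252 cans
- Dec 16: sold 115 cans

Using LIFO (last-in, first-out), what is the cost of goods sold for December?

Dec 10, 248 sold [LIFO — newest first]: 132 @ $14 + 116 @ $13 = $3,356
Dec 14, 252 sold [LIFO — newest first]: 252 @ $17 = $4,284
Dec 16, 115 sold [LIFO — newest first]: 74 @ $17 + 41 @ $13 = $1,791
Total COGS = $3,356 + $4,284 + $1,791 = $9,431
Ending inventory: 143 @ $13 = $1,859

COGS = $9,431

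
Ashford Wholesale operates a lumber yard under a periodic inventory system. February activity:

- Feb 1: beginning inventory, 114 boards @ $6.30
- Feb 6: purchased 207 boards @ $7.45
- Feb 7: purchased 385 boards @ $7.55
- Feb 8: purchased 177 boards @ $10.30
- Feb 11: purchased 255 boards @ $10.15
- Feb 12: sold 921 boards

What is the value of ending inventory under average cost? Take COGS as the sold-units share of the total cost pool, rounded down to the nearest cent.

Feb 12, sell 921: 921/1138 × $9,578.45 → $7,751.97
Ending inventory (cost pool remaining) = $1,826.48

Ending inventory = $1,826.48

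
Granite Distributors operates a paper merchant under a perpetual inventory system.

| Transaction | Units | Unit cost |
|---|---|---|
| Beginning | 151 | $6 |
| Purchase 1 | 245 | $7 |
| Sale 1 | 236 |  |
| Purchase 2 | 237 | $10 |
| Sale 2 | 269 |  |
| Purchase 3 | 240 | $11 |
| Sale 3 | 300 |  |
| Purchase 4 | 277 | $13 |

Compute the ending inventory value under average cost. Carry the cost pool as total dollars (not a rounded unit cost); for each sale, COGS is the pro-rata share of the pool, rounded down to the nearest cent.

After Beginning: 151 on hand, pool $906.00 (≈ $6.0000 each)
After Purchase 1: 396 on hand, pool $2,621.00 (≈ $6.6187 each)
Sale 1, sell 236: 236/396 × $2,621.00 → $1,562.01
After Purchase 2: 397 on hand, pool $3,428.99 (≈ $8.6373 each)
Sale 2, sell 269: 269/397 × $3,428.99 → $2,323.42
After Purchase 3: 368 on hand, pool $3,745.57 (≈ $10.1782 each)
Sale 3, sell 300: 300/368 × $3,745.57 → $3,053.45
After Purchase 4: 345 on hand, pool $4,293.12 (≈ $12.4438 each)
Total COGS = $1,562.01 + $2,323.42 + $3,053.45 = $6,938.88
Ending inventory (cost pool remaining) = $4,293.12
Check: goods available $11,232.00 = COGS $6,938.88 + ending $4,293.12

Ending inventory = $4,293.12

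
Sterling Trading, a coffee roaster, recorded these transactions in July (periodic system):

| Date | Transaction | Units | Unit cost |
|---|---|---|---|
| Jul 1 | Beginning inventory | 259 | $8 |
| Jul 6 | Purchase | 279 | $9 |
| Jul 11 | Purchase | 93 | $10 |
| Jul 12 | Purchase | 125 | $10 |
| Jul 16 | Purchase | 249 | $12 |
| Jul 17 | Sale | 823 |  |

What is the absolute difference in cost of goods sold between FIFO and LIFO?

FIFO COGS: 259 @ $8 + 279 @ $9 + 93 @ $10 + 125 @ $10 + 67 @ $12 = $7,567
LIFO COGS: 249 @ $12 + 125 @ $10 + 93 @ $10 + 279 @ $9 + 77 @ $8 = $8,295
Difference = |$7,567 − $8,295| = $728

$728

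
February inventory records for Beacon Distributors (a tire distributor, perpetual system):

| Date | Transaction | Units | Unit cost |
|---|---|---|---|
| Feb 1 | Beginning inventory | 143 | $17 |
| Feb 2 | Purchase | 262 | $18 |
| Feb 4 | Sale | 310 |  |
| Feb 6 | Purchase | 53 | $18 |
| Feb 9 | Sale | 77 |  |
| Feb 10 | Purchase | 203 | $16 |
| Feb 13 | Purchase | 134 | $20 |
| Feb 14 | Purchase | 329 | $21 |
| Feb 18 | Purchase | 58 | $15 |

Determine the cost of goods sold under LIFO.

COGS = $6,894

Feb 4, 310 sold [LIFO — newest first]: 262 @ $18 + 48 @ $17 = $5,532
Feb 9, 77 sold [LIFO — newest first]: 53 @ $18 + 24 @ $17 = $1,362
Total COGS = $5,532 + $1,362 = $6,894
Ending inventory: 71 @ $17 + 203 @ $16 + 134 @ $20 + 329 @ $21 + 58 @ $15 = $14,914
Check: goods available $21,808 = COGS $6,894 + ending $14,914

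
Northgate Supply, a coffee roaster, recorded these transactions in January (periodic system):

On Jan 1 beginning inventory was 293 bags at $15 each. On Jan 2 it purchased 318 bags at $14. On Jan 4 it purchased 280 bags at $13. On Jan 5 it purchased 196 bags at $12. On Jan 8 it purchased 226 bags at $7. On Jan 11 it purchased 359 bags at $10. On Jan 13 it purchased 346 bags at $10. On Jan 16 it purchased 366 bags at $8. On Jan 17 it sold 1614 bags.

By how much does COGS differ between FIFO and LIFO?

$3,946

FIFO COGS: 293 @ $15 + 318 @ $14 + 280 @ $13 + 196 @ $12 + 226 @ $7 + 301 @ $10 = $19,431
LIFO COGS: 366 @ $8 + 346 @ $10 + 359 @ $10 + 226 @ $7 + 196 @ $12 + 121 @ $13 = $15,485
Difference = |$19,431 − $15,485| = $3,946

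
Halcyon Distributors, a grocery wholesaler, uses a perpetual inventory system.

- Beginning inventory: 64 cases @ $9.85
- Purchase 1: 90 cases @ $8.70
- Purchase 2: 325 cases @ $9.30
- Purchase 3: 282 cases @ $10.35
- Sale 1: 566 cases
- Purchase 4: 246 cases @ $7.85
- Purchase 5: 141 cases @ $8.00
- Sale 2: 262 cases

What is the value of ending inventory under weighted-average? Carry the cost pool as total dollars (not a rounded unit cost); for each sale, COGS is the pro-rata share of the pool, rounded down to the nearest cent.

Ending inventory = $2,718.17

After Beginning: 64 on hand, pool $630.40 (≈ $9.8500 each)
After Purchase 1: 154 on hand, pool $1,413.40 (≈ $9.1779 each)
After Purchase 2: 479 on hand, pool $4,435.90 (≈ $9.2608 each)
After Purchase 3: 761 on hand, pool $7,354.60 (≈ $9.6644 each)
Sale 1, sell 566: 566/761 × $7,354.60 → $5,470.04
After Purchase 4: 441 on hand, pool $3,815.66 (≈ $8.6523 each)
After Purchase 5: 582 on hand, pool $4,943.66 (≈ $8.4943 each)
Sale 2, sell 262: 262/582 × $4,943.66 → $2,225.49
Total COGS = $5,470.04 + $2,225.49 = $7,695.53
Ending inventory (cost pool remaining) = $2,718.17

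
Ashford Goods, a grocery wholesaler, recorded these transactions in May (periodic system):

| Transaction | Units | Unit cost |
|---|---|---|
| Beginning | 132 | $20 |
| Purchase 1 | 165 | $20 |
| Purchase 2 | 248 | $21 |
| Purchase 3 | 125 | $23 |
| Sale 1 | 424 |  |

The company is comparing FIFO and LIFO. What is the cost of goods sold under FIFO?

FIFO COGS: 132 @ $20 + 165 @ $20 + 127 @ $21 = $8,607
LIFO COGS: 125 @ $23 + 248 @ $21 + 51 @ $20 = $9,103

COGS = $8,607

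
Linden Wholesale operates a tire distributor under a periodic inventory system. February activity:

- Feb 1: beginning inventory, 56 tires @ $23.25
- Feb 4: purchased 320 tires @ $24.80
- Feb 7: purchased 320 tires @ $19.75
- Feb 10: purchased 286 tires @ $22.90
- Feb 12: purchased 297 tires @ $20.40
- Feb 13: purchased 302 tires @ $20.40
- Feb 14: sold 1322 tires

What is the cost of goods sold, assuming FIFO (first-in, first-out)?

COGS = $29,043.40

Feb 14, 1322 sold [FIFO — oldest first]: 56 @ $23.25 + 320 @ $24.80 + 320 @ $19.75 + 286 @ $22.90 + 297 @ $20.40 + 43 @ $20.40 = $29,043.40
Ending inventory: 259 @ $20.40 = $5,283.60
Check: goods available $34,327.00 = COGS $29,043.40 + ending $5,283.60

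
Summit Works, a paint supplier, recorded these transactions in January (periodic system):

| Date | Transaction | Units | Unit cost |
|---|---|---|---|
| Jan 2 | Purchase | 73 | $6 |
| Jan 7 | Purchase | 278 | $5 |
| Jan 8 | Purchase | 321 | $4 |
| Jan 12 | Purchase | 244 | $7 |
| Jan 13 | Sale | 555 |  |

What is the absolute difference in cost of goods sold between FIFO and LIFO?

FIFO COGS: 73 @ $6 + 278 @ $5 + 204 @ $4 = $2,644
LIFO COGS: 244 @ $7 + 311 @ $4 = $2,952
Difference = |$2,644 − $2,952| = $308

$308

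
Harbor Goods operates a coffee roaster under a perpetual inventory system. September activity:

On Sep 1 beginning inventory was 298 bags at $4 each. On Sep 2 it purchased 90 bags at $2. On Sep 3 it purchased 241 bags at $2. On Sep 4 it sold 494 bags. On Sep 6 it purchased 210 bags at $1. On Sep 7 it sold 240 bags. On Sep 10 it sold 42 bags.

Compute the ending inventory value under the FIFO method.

Sep 4, 494 sold [FIFO — oldest first]: 298 @ $4 + 90 @ $2 + 106 @ $2 = $1,584
Sep 7, 240 sold [FIFO — oldest first]: 135 @ $2 + 105 @ $1 = $375
Sep 10, 42 sold [FIFO — oldest first]: 42 @ $1 = $42
Total COGS = $1,584 + $375 + $42 = $2,001
Ending inventory: 63 @ $1 = $63
Check: goods available $2,064 = COGS $2,001 + ending $63

Ending inventory = $63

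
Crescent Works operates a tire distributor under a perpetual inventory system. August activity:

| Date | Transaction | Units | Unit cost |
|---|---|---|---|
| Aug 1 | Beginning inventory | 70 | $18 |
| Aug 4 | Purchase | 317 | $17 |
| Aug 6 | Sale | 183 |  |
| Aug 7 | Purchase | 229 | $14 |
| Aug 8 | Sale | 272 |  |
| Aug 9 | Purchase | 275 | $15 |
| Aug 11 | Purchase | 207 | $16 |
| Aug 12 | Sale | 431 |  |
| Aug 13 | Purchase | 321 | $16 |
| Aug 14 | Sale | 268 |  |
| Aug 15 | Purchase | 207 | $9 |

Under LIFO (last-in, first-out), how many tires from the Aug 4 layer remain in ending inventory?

91

Aug 6, 183 sold [LIFO — newest first]: 183 @ $17 = $3,111
Aug 8, 272 sold [LIFO — newest first]: 229 @ $14 + 43 @ $17 = $3,937
Aug 12, 431 sold [LIFO — newest first]: 207 @ $16 + 224 @ $15 = $6,672
Aug 14, 268 sold [LIFO — newest first]: 268 @ $16 = $4,288
Total COGS = $3,111 + $3,937 + $6,672 + $4,288 = $18,008
Ending inventory: 70 @ $18 + 91 @ $17 + 51 @ $15 + 53 @ $16 + 207 @ $9 = $6,283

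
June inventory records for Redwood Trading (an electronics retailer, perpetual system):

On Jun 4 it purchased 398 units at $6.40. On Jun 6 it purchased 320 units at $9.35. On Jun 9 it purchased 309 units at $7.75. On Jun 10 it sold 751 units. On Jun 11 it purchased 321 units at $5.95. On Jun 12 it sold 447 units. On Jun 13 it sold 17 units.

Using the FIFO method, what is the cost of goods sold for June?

COGS = $9,052.55

Jun 10, 751 sold [FIFO — oldest first]: 398 @ $6.40 + 320 @ $9.35 + 33 @ $7.75 = $5,794.95
Jun 12, 447 sold [FIFO — oldest first]: 276 @ $7.75 + 171 @ $5.95 = $3,156.45
Jun 13, 17 sold [FIFO — oldest first]: 17 @ $5.95 = $101.15
Total COGS = $5,794.95 + $3,156.45 + $101.15 = $9,052.55
Ending inventory: 133 @ $5.95 = $791.35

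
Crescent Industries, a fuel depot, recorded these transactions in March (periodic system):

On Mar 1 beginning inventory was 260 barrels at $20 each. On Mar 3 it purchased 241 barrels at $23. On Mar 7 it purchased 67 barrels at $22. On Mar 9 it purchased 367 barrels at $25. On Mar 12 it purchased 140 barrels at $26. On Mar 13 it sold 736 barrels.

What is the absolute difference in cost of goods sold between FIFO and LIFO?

FIFO COGS: 260 @ $20 + 241 @ $23 + 67 @ $22 + 168 @ $25 = $16,417
LIFO COGS: 140 @ $26 + 367 @ $25 + 67 @ $22 + 162 @ $23 = $18,015
Difference = |$16,417 − $18,015| = $1,598

$1,598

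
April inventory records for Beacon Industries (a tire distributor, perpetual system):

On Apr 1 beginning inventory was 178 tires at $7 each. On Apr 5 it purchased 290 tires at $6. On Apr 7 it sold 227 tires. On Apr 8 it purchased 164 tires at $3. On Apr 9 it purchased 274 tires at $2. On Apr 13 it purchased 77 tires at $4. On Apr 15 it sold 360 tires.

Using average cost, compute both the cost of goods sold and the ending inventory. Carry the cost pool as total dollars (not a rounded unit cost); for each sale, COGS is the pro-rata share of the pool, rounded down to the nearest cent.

After Apr 1: 178 on hand, pool $1,246.00 (≈ $7.0000 each)
After Apr 5: 468 on hand, pool $2,986.00 (≈ $6.3803 each)
Apr 7, sell 227: 227/468 × $2,986.00 → $1,448.33
After Apr 8: 405 on hand, pool $2,029.67 (≈ $5.0115 each)
After Apr 9: 679 on hand, pool $2,577.67 (≈ $3.7963 each)
After Apr 13: 756 on hand, pool $2,885.67 (≈ $3.8170 each)
Apr 15, sell 360: 360/756 × $2,885.67 → $1,374.12
Total COGS = $1,448.33 + $1,374.12 = $2,822.45
Ending inventory (cost pool remaining) = $1,511.55
Check: goods available $4,334.00 = COGS $2,822.45 + ending $1,511.55

COGS = $2,822.45; ending inventory = $1,511.55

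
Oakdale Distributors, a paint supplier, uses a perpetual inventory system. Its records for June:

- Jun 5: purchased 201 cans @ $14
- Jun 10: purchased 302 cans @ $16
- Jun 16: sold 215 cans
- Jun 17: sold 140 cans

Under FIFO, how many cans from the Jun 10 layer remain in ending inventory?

148

Jun 16, 215 sold [FIFO — oldest first]: 201 @ $14 + 14 @ $16 = $3,038
Jun 17, 140 sold [FIFO — oldest first]: 140 @ $16 = $2,240
Total COGS = $3,038 + $2,240 = $5,278
Ending inventory: 148 @ $16 = $2,368
Check: goods available $7,646 = COGS $5,278 + ending $2,368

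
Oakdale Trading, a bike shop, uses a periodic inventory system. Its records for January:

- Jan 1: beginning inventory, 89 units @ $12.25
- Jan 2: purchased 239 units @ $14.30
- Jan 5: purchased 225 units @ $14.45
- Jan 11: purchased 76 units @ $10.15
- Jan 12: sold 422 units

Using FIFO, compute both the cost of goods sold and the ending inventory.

COGS = $5,866.25; ending inventory = $2,664.35

Jan 12, 422 sold [FIFO — oldest first]: 89 @ $12.25 + 239 @ $14.30 + 94 @ $14.45 = $5,866.25
Ending inventory: 131 @ $14.45 + 76 @ $10.15 = $2,664.35
Check: goods available $8,530.60 = COGS $5,866.25 + ending $2,664.35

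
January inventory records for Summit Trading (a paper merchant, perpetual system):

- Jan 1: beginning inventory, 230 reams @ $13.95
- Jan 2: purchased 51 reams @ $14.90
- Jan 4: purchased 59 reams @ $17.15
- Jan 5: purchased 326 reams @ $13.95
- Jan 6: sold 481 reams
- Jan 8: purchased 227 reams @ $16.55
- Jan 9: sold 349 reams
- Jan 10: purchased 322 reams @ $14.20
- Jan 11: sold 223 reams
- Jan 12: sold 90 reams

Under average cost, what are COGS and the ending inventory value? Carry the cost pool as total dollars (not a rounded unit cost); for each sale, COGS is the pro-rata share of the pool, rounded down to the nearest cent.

After Jan 1: 230 on hand, pool $3,208.50 (≈ $13.9500 each)
After Jan 2: 281 on hand, pool $3,968.40 (≈ $14.1224 each)
After Jan 4: 340 on hand, pool $4,980.25 (≈ $14.6478 each)
After Jan 5: 666 on hand, pool $9,527.95 (≈ $14.3062 each)
Jan 6, sell 481: 481/666 × $9,527.95 → $6,881.29
After Jan 8: 412 on hand, pool $6,403.51 (≈ $15.5425 each)
Jan 9, sell 349: 349/412 × $6,403.51 → $5,424.33
After Jan 10: 385 on hand, pool $5,551.58 (≈ $14.4197 each)
Jan 11, sell 223: 223/385 × $5,551.58 → $3,215.59
Jan 12, sell 90: 90/162 × $2,335.99 → $1,297.77
Total COGS = $6,881.29 + $5,424.33 + $3,215.59 + $1,297.77 = $16,818.98
Ending inventory (cost pool remaining) = $1,038.22

COGS = $16,818.98; ending inventory = $1,038.22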